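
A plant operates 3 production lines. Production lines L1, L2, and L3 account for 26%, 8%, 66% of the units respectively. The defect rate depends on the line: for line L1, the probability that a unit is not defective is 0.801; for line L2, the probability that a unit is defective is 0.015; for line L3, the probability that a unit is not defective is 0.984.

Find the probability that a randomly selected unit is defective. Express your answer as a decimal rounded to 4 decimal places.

0.0635

P(D|L1) = 1 − 0.801 = 0.199.
P(D|L3) = 1 − 0.984 = 0.016.
P(D) = P(D|L1)·P(L1) + P(D|L2)·P(L2) + P(D|L3)·P(L3)
      = 0.199·0.26 + 0.015·0.08 + 0.016·0.66
      = 0.05174 + 0.0012 + 0.01056 = 0.0635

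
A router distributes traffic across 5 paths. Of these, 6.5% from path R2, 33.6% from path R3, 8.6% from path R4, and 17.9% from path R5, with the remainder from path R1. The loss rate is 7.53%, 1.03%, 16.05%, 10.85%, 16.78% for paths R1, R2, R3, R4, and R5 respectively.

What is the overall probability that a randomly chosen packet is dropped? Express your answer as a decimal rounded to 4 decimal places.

P(L) ≈ 0.1191

P(R1) = 1 − (0.065 + 0.336 + 0.086 + 0.179) = 0.334.
P(L) = P(L|R1)·P(R1) + P(L|R2)·P(R2) + P(L|R3)·P(R3) + P(L|R4)·P(R4) + P(L|R5)·P(R5)
      = 0.0753·0.334 + 0.0103·0.065 + 0.1605·0.336 + 0.1085·0.086 + 0.1678·0.179
      = 0.0251502 + 0.0006695 + 0.053928 + 0.009331 + 0.0300362 = 0.1191149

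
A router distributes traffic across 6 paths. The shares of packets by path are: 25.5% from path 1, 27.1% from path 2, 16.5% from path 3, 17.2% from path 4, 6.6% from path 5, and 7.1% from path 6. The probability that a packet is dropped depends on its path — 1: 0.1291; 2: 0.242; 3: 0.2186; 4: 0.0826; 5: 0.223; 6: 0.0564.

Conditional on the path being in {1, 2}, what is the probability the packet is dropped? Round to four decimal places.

P(L|S) ≈ 0.1873

Let S = {1, 2}.
P(S) = 0.255 + 0.271 = 0.526.
P(L ∩ S) = 0.1291·0.255 + 0.242·0.271 = 0.0329205 + 0.065582 = 0.0985025.
P(L | S) = 0.0985025 / 0.526 = 0.187267…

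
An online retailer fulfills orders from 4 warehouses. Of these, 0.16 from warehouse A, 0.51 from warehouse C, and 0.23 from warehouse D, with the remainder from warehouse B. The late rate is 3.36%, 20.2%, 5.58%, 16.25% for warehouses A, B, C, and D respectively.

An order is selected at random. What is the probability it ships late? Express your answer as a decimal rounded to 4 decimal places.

P(B) = 1 − (0.16 + 0.51 + 0.23) = 0.1.
P(L) = P(L|A)·P(A) + P(L|B)·P(B) + P(L|C)·P(C) + P(L|D)·P(D)
      = 0.0336·0.16 + 0.202·0.1 + 0.0558·0.51 + 0.1625·0.23
      = 0.005376 + 0.0202 + 0.028458 + 0.037375 = 0.091409

0.0914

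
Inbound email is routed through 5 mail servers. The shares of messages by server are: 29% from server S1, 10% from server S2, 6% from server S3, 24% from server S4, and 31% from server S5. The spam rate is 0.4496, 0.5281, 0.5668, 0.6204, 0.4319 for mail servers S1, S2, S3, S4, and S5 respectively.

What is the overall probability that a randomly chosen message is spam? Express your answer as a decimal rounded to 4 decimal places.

P(S) = P(S|S1)·P(S1) + P(S|S2)·P(S2) + P(S|S3)·P(S3) + P(S|S4)·P(S4) + P(S|S5)·P(S5)
      = 0.4496·0.29 + 0.5281·0.1 + 0.5668·0.06 + 0.6204·0.24 + 0.4319·0.31
      = 0.130384 + 0.05281 + 0.034008 + 0.148896 + 0.133889 = 0.499987

0.5000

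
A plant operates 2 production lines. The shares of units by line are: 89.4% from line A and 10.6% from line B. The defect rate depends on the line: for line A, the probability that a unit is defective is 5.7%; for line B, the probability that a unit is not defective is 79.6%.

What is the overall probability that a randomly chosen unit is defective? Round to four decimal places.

P(D|B) = 1 − 0.796 = 0.204.
By the law of total probability,
P(D) = P(D|A)·P(A) + P(D|B)·P(B)
      = 0.057·0.894 + 0.204·0.106
      = 0.050958 + 0.021624 = 0.072582

P(D) ≈ 0.0726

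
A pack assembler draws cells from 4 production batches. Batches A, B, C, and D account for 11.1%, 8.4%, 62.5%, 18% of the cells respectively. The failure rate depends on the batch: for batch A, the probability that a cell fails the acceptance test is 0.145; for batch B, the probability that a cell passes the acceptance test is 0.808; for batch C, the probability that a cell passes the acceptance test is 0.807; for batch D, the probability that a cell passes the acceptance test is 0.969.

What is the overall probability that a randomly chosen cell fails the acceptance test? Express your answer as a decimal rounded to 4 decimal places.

P(F|B) = 1 − 0.808 = 0.192.
P(F|C) = 1 − 0.807 = 0.193.
P(F|D) = 1 − 0.969 = 0.031.
P(F) = P(F|A)·P(A) + P(F|B)·P(B) + P(F|C)·P(C) + P(F|D)·P(D)
      = 0.145·0.111 + 0.192·0.084 + 0.193·0.625 + 0.031·0.18
      = 0.016095 + 0.016128 + 0.120625 + 0.00558 = 0.158428

0.1584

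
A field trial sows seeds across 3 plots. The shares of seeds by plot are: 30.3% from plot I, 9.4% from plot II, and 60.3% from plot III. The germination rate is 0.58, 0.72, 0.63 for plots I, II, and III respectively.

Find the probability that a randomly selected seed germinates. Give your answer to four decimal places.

0.6233

P(G) = P(G|I)·P(I) + P(G|II)·P(II) + P(G|III)·P(III)
      = 0.58·0.303 + 0.72·0.094 + 0.63·0.603
      = 0.17574 + 0.06768 + 0.37989 = 0.62331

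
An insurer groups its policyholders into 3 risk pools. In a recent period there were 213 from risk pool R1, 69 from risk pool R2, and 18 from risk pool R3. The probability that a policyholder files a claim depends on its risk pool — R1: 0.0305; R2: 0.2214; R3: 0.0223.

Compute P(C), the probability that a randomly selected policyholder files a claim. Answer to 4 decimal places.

P(C) ≈ 0.0739

Total: 213 + 69 + 18 = 300.
P(R1) = 213/300 = 0.71. P(R2) = 69/300 = 0.23. P(R3) = 18/300 = 0.06.
By the law of total probability,
P(C) = P(C|R1)·P(R1) + P(C|R2)·P(R2) + P(C|R3)·P(R3)
      = 0.0305·0.71 + 0.2214·0.23 + 0.0223·0.06
      = 0.021655 + 0.050922 + 0.001338 = 0.073915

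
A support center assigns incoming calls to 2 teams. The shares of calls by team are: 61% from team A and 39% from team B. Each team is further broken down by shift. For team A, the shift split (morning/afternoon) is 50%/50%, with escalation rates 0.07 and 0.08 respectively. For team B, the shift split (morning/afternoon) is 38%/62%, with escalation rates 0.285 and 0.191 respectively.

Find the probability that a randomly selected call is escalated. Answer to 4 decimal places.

P(E|A) = 0.5·0.07 + 0.5·0.08 = 0.035 + 0.04 = 0.075
P(E|B) = 0.38·0.285 + 0.62·0.191 = 0.1083 + 0.11842 = 0.22672
By total probability over the outer partition,
P(E) = 0.61·0.075 + 0.39·0.22672
      = 0.04575 + 0.0884208 = 0.1341708

0.1342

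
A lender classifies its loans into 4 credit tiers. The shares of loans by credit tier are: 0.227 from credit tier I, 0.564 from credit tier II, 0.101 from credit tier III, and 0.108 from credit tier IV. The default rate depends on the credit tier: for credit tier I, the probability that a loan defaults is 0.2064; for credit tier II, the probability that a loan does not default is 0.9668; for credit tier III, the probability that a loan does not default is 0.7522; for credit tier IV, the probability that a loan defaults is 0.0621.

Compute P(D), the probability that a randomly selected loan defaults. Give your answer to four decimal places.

0.0973

P(D|II) = 1 − 0.9668 = 0.0332.
P(D|III) = 1 − 0.7522 = 0.2478.
By the law of total probability,
P(D) = P(D|I)·P(I) + P(D|II)·P(II) + P(D|III)·P(III) + P(D|IV)·P(IV)
      = 0.2064·0.227 + 0.0332·0.564 + 0.2478·0.101 + 0.0621·0.108
      = 0.0468528 + 0.0187248 + 0.0250278 + 0.0067068 = 0.0973122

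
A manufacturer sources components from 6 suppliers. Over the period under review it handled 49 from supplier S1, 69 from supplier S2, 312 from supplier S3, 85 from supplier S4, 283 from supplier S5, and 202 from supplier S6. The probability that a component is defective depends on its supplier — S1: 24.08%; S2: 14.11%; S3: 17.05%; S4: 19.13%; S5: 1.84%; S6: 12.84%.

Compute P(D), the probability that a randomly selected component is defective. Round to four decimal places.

P(D) ≈ 0.1221

Total: 49 + 69 + 312 + 85 + 283 + 202 = 1000.
P(S1) = 49/1000 = 0.049. P(S2) = 69/1000 = 0.069. P(S3) = 312/1000 = 0.312. P(S4) = 85/1000 = 0.085. P(S5) = 283/1000 = 0.283. P(S6) = 202/1000 = 0.202.
Using total probability over the partition,
P(D) = P(D|S1)·P(S1) + P(D|S2)·P(S2) + P(D|S3)·P(S3) + P(D|S4)·P(S4) + P(D|S5)·P(S5) + P(D|S6)·P(S6)
      = 0.2408·0.049 + 0.1411·0.069 + 0.1705·0.312 + 0.1913·0.085 + 0.0184·0.283 + 0.1284·0.202
      = 0.0117992 + 0.0097359 + 0.053196 + 0.0162605 + 0.0052072 + 0.0259368 = 0.1221356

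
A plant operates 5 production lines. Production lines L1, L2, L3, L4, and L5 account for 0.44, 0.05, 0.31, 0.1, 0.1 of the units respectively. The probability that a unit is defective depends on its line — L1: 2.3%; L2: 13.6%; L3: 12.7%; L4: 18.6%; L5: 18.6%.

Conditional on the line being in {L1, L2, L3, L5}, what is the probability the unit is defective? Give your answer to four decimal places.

Let S = {L1, L2, L3, L5}.
P(S) = 0.44 + 0.05 + 0.31 + 0.1 = 0.9.
P(D ∩ S) = 0.023·0.44 + 0.136·0.05 + 0.127·0.31 + 0.186·0.1 = 0.01012 + 0.0068 + 0.03937 + 0.0186 = 0.07489.
P(D | S) = 0.07489 / 0.9 = 0.083211…

0.0832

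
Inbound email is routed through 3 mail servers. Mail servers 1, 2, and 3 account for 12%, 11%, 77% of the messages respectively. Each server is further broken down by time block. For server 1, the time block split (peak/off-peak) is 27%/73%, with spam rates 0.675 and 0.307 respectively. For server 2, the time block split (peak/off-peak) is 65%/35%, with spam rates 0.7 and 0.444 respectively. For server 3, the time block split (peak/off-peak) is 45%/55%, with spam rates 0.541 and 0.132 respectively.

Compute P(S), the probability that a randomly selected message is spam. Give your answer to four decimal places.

P(S|1) = 0.27·0.675 + 0.73·0.307 = 0.18225 + 0.22411 = 0.40636
P(S|2) = 0.65·0.7 + 0.35·0.444 = 0.455 + 0.1554 = 0.6104
P(S|3) = 0.45·0.541 + 0.55·0.132 = 0.24345 + 0.0726 = 0.31605
Then overall,
P(S) = 0.12·0.40636 + 0.11·0.6104 + 0.77·0.31605
      = 0.0487632 + 0.067144 + 0.2433585 = 0.3592657

P(S) ≈ 0.3593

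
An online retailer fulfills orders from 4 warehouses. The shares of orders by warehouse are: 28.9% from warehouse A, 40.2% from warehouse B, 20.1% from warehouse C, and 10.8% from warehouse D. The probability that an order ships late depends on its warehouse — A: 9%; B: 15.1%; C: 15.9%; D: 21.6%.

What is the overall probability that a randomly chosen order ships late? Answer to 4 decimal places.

0.1420

Using total probability over the partition,
P(L) = P(L|A)·P(A) + P(L|B)·P(B) + P(L|C)·P(C) + P(L|D)·P(D)
      = 0.09·0.289 + 0.151·0.402 + 0.159·0.201 + 0.216·0.108
      = 0.02601 + 0.060702 + 0.031959 + 0.023328 = 0.141999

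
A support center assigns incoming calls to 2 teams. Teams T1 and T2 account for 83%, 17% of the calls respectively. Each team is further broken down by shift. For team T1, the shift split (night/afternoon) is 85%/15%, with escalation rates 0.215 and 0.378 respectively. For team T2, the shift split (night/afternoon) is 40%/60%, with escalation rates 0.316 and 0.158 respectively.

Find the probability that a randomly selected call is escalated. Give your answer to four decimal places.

P(E|T1) = 0.85·0.215 + 0.15·0.378 = 0.18275 + 0.0567 = 0.23945
P(E|T2) = 0.4·0.316 + 0.6·0.158 = 0.1264 + 0.0948 = 0.2212
By total probability over the outer partition,
P(E) = 0.83·0.23945 + 0.17·0.2212
      = 0.1987435 + 0.037604 = 0.2363475

0.2363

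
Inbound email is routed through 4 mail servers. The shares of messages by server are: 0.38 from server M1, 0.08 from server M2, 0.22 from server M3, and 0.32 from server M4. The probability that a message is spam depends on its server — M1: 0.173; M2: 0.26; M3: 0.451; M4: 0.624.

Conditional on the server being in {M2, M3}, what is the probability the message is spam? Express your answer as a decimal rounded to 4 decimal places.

0.4001

Let J = {M2, M3}.
P(J) = 0.08 + 0.22 = 0.3.
P(S ∩ J) = 0.26·0.08 + 0.451·0.22 = 0.0208 + 0.09922 = 0.12002.
P(S | J) = 0.12002 / 0.3 = 0.400067…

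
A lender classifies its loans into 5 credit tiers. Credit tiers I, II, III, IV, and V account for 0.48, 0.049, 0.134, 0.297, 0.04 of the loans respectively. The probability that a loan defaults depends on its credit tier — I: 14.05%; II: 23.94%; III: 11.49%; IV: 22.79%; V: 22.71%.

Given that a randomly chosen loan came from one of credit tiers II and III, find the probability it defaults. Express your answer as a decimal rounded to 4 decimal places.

0.1482

Let S = {II, III}.
P(S) = 0.049 + 0.134 = 0.183.
P(D ∩ S) = 0.2394·0.049 + 0.1149·0.134 = 0.0117306 + 0.0153966 = 0.0271272.
P(D | S) = 0.0271272 / 0.183 = 0.148236…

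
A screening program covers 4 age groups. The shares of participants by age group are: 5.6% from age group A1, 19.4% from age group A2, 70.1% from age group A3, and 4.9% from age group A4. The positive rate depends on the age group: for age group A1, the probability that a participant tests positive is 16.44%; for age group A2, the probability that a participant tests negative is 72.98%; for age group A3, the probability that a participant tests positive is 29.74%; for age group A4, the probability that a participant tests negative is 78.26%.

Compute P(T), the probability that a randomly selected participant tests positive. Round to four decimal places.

0.2808

P(T|A2) = 1 − 0.7298 = 0.2702.
P(T|A4) = 1 − 0.7826 = 0.2174.
P(T) = P(T|A1)·P(A1) + P(T|A2)·P(A2) + P(T|A3)·P(A3) + P(T|A4)·P(A4)
      = 0.1644·0.056 + 0.2702·0.194 + 0.2974·0.701 + 0.2174·0.049
      = 0.0092064 + 0.0524188 + 0.2084774 + 0.0106526 = 0.2807552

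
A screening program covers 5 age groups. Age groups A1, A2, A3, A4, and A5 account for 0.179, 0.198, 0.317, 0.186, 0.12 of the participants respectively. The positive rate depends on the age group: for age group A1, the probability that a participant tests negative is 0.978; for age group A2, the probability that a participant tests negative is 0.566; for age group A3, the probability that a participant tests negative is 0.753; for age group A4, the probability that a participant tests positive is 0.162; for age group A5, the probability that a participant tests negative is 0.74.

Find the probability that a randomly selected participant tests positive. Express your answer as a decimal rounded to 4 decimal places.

P(T|A1) = 1 − 0.978 = 0.022.
P(T|A2) = 1 − 0.566 = 0.434.
P(T|A3) = 1 − 0.753 = 0.247.
P(T|A5) = 1 − 0.74 = 0.26.
P(T) = P(T|A1)·P(A1) + P(T|A2)·P(A2) + P(T|A3)·P(A3) + P(T|A4)·P(A4) + P(T|A5)·P(A5)
      = 0.022·0.179 + 0.434·0.198 + 0.247·0.317 + 0.162·0.186 + 0.26·0.12
      = 0.003938 + 0.085932 + 0.078299 + 0.030132 + 0.0312 = 0.229501

0.2295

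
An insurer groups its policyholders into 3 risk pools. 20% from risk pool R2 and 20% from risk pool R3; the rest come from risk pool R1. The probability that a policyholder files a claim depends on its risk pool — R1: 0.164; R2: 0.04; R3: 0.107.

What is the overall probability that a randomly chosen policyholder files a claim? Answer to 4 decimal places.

P(R1) = 1 − (0.2 + 0.2) = 0.6.
P(C) = P(C|R1)·P(R1) + P(C|R2)·P(R2) + P(C|R3)·P(R3)
      = 0.164·0.6 + 0.04·0.2 + 0.107·0.2
      = 0.0984 + 0.008 + 0.0214 = 0.1278

P(C) ≈ 0.1278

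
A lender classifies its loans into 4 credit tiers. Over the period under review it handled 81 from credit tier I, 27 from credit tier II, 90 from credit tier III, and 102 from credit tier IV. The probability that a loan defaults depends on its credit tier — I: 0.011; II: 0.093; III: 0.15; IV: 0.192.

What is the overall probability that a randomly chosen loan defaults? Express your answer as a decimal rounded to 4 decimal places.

0.1216

Total: 81 + 27 + 90 + 102 = 300.
P(I) = 81/300 = 0.27. P(II) = 27/300 = 0.09. P(III) = 90/300 = 0.3. P(IV) = 102/300 = 0.34.
P(D) = P(D|I)·P(I) + P(D|II)·P(II) + P(D|III)·P(III) + P(D|IV)·P(IV)
      = 0.011·0.27 + 0.093·0.09 + 0.15·0.3 + 0.192·0.34
      = 0.00297 + 0.00837 + 0.045 + 0.06528 = 0.12162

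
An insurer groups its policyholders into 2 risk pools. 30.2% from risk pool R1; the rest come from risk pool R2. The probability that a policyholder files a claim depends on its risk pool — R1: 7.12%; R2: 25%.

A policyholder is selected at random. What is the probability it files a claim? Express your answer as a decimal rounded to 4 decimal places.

P(R2) = 1 − (0.302) = 0.698.
P(C) = P(C|R1)·P(R1) + P(C|R2)·P(R2)
      = 0.0712·0.302 + 0.25·0.698
      = 0.0215024 + 0.1745 = 0.1960024

P(C) ≈ 0.1960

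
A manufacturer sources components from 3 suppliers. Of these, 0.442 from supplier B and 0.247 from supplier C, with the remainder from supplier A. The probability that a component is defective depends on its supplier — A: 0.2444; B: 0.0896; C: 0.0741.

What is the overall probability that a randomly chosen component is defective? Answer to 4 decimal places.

0.1339

P(A) = 1 − (0.442 + 0.247) = 0.311.
By the law of total probability,
P(D) = P(D|A)·P(A) + P(D|B)·P(B) + P(D|C)·P(C)
      = 0.2444·0.311 + 0.0896·0.442 + 0.0741·0.247
      = 0.0760084 + 0.0396032 + 0.0183027 = 0.1339143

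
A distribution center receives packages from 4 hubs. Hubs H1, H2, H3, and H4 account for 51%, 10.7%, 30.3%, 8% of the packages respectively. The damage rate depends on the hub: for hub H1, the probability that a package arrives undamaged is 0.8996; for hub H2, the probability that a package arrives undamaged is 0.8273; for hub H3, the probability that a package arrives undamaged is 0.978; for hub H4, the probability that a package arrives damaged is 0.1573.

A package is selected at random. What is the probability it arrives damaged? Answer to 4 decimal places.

P(D) ≈ 0.0889

P(D|H1) = 1 − 0.8996 = 0.1004.
P(D|H2) = 1 − 0.8273 = 0.1727.
P(D|H3) = 1 − 0.978 = 0.022.
P(D) = P(D|H1)·P(H1) + P(D|H2)·P(H2) + P(D|H3)·P(H3) + P(D|H4)·P(H4)
      = 0.1004·0.51 + 0.1727·0.107 + 0.022·0.303 + 0.1573·0.08
      = 0.051204 + 0.0184789 + 0.006666 + 0.012584 = 0.0889329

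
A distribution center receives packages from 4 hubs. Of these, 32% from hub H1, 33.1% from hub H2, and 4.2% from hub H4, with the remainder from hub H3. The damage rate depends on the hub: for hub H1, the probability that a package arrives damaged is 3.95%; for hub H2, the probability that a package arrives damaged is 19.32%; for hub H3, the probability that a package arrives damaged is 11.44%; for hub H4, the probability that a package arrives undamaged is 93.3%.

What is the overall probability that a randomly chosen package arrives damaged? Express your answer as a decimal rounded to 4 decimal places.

0.1145

P(H3) = 1 − (0.32 + 0.331 + 0.042) = 0.307.
P(D|H4) = 1 − 0.933 = 0.067.
Using total probability over the partition,
P(D) = P(D|H1)·P(H1) + P(D|H2)·P(H2) + P(D|H3)·P(H3) + P(D|H4)·P(H4)
      = 0.0395·0.32 + 0.1932·0.331 + 0.1144·0.307 + 0.067·0.042
      = 0.01264 + 0.0639492 + 0.0351208 + 0.002814 = 0.114524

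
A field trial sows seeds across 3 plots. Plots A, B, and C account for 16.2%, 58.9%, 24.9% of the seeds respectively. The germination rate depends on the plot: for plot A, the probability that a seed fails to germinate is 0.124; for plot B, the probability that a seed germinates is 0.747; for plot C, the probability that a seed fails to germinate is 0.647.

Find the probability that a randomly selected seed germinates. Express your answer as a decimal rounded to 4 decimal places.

0.6698

P(G|A) = 1 − 0.124 = 0.876.
P(G|C) = 1 − 0.647 = 0.353.
By the law of total probability,
P(G) = P(G|A)·P(A) + P(G|B)·P(B) + P(G|C)·P(C)
      = 0.876·0.162 + 0.747·0.589 + 0.353·0.249
      = 0.141912 + 0.439983 + 0.087897 = 0.669792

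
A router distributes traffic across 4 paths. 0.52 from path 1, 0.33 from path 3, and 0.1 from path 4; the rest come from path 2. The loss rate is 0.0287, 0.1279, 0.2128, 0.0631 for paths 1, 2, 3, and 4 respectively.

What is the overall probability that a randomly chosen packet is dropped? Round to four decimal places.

0.0979

P(2) = 1 − (0.52 + 0.33 + 0.1) = 0.05.
Summing over the partition,
P(L) = P(L|1)·P(1) + P(L|2)·P(2) + P(L|3)·P(3) + P(L|4)·P(4)
      = 0.0287·0.52 + 0.1279·0.05 + 0.2128·0.33 + 0.0631·0.1
      = 0.014924 + 0.006395 + 0.070224 + 0.00631 = 0.097853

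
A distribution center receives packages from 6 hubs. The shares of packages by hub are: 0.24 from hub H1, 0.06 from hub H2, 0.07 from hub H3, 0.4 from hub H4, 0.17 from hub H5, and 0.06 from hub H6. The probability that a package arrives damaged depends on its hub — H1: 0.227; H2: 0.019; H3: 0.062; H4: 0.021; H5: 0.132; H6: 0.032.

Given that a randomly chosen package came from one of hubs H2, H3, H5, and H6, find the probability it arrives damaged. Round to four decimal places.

Let S = {H2, H3, H5, H6}.
P(S) = 0.06 + 0.07 + 0.17 + 0.06 = 0.36.
P(D ∩ S) = 0.019·0.06 + 0.062·0.07 + 0.132·0.17 + 0.032·0.06 = 0.00114 + 0.00434 + 0.02244 + 0.00192 = 0.02984.
P(D | S) = 0.02984 / 0.36 = 0.082889…

0.0829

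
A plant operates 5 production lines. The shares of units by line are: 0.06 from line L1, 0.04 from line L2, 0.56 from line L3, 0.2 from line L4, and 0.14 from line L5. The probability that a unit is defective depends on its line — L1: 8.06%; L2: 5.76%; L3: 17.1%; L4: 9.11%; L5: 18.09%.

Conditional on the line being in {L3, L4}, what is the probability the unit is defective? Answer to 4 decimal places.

Let S = {L3, L4}.
P(S) = 0.56 + 0.2 = 0.76.
P(D ∩ S) = 0.171·0.56 + 0.0911·0.2 = 0.09576 + 0.01822 = 0.11398.
P(D | S) = 0.11398 / 0.76 = 0.149974…

P(D|S) ≈ 0.1500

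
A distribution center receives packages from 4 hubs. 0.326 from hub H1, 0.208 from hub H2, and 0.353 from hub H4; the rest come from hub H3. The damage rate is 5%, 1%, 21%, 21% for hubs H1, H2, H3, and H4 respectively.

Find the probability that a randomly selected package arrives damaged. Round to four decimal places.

P(H3) = 1 − (0.326 + 0.208 + 0.353) = 0.113.
P(D) = P(D|H1)·P(H1) + P(D|H2)·P(H2) + P(D|H3)·P(H3) + P(D|H4)·P(H4)
      = 0.05·0.326 + 0.01·0.208 + 0.21·0.113 + 0.21·0.353
      = 0.0163 + 0.00208 + 0.02373 + 0.07413 = 0.11624

0.1162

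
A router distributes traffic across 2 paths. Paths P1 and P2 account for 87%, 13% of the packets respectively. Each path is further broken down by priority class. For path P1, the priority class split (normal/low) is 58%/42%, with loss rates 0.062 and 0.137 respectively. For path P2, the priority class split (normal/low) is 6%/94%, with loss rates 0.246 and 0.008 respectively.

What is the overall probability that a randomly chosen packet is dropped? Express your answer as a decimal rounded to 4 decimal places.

P(L|P1) = 0.58·0.062 + 0.42·0.137 = 0.03596 + 0.05754 = 0.0935
P(L|P2) = 0.06·0.246 + 0.94·0.008 = 0.01476 + 0.00752 = 0.02228
By total probability over the outer partition,
P(L) = 0.87·0.0935 + 0.13·0.02228
      = 0.081345 + 0.0028964 = 0.0842414

0.0842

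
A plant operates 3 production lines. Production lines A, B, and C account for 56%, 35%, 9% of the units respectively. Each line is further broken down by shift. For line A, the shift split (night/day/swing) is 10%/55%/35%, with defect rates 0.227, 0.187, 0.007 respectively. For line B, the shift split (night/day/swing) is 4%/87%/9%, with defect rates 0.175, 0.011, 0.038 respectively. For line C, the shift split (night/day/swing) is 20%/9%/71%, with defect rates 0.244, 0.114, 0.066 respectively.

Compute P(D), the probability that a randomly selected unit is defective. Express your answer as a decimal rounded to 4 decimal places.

P(D|A) = 0.1·0.227 + 0.55·0.187 + 0.35·0.007 = 0.0227 + 0.10285 + 0.00245 = 0.128
P(D|B) = 0.04·0.175 + 0.87·0.011 + 0.09·0.038 = 0.007 + 0.00957 + 0.00342 = 0.01999
P(D|C) = 0.2·0.244 + 0.09·0.114 + 0.71·0.066 = 0.0488 + 0.01026 + 0.04686 = 0.10592
Then overall,
P(D) = 0.56·0.128 + 0.35·0.01999 + 0.09·0.10592
      = 0.07168 + 0.0069965 + 0.0095328 = 0.0882093

P(D) ≈ 0.0882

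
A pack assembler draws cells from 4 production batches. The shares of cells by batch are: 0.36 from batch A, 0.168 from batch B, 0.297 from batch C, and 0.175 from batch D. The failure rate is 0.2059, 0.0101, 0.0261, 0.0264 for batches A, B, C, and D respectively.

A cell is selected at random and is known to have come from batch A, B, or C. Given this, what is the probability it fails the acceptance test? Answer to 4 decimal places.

Let S = {A, B, C}.
P(S) = 0.36 + 0.168 + 0.297 = 0.825.
P(F ∩ S) = 0.2059·0.36 + 0.0101·0.168 + 0.0261·0.297 = 0.074124 + 0.0016968 + 0.0077517 = 0.0835725.
P(F | S) = 0.0835725 / 0.825 = 0.101300…

P(F|S) ≈ 0.1013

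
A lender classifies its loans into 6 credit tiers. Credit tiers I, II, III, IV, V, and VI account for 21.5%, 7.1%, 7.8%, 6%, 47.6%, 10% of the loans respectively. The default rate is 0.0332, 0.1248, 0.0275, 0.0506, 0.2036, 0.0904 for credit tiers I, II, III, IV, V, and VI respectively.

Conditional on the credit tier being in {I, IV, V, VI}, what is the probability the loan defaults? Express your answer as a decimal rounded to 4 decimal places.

P(D|S) ≈ 0.1365

Let S = {I, IV, V, VI}.
P(S) = 0.215 + 0.06 + 0.476 + 0.1 = 0.851.
P(D ∩ S) = 0.0332·0.215 + 0.0506·0.06 + 0.2036·0.476 + 0.0904·0.1 = 0.007138 + 0.003036 + 0.0969136 + 0.00904 = 0.1161276.
P(D | S) = 0.1161276 / 0.851 = 0.136460…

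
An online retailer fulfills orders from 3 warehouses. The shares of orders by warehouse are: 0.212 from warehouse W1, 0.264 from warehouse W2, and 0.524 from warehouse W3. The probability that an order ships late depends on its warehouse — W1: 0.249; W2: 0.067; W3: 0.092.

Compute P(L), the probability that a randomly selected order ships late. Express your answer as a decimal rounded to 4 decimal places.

Summing over the partition,
P(L) = P(L|W1)·P(W1) + P(L|W2)·P(W2) + P(L|W3)·P(W3)
      = 0.249·0.212 + 0.067·0.264 + 0.092·0.524
      = 0.052788 + 0.017688 + 0.048208 = 0.118684

0.1187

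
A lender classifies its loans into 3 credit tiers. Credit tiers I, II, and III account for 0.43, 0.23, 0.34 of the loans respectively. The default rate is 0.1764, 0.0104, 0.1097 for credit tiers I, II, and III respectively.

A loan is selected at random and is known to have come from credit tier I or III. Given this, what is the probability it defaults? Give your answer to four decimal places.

0.1469

Let S = {I, III}.
P(S) = 0.43 + 0.34 = 0.77.
P(D ∩ S) = 0.1764·0.43 + 0.1097·0.34 = 0.075852 + 0.037298 = 0.11315.
P(D | S) = 0.11315 / 0.77 = 0.146948…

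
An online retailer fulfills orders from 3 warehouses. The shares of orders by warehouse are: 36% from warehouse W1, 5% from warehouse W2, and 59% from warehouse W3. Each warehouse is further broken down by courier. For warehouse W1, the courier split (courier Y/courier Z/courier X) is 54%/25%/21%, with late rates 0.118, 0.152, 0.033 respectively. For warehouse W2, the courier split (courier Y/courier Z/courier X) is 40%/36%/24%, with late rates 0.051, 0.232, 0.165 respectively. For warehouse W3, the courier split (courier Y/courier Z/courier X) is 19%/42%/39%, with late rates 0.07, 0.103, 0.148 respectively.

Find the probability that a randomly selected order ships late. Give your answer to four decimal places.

P(L|W1) = 0.54·0.118 + 0.25·0.152 + 0.21·0.033 = 0.06372 + 0.038 + 0.00693 = 0.10865
P(L|W2) = 0.4·0.051 + 0.36·0.232 + 0.24·0.165 = 0.0204 + 0.08352 + 0.0396 = 0.14352
P(L|W3) = 0.19·0.07 + 0.42·0.103 + 0.39·0.148 = 0.0133 + 0.04326 + 0.05772 = 0.11428
Then overall,
P(L) = 0.36·0.10865 + 0.05·0.14352 + 0.59·0.11428
      = 0.039114 + 0.007176 + 0.0674252 = 0.1137152

0.1137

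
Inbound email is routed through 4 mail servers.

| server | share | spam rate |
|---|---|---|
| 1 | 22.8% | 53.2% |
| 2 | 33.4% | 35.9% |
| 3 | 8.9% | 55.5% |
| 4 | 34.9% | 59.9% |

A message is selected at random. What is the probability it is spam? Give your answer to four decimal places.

P(S) ≈ 0.4996

P(S) = P(S|1)·P(1) + P(S|2)·P(2) + P(S|3)·P(3) + P(S|4)·P(4)
      = 0.532·0.228 + 0.359·0.334 + 0.555·0.089 + 0.599·0.349
      = 0.121296 + 0.119906 + 0.049395 + 0.209051 = 0.499648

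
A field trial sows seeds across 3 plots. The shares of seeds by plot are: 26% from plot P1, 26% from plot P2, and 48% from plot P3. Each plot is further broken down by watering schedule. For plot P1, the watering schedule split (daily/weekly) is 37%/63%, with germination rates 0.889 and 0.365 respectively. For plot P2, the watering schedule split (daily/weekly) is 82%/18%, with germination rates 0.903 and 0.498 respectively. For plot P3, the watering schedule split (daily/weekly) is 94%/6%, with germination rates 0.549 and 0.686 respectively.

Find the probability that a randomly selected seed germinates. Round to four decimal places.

P(G|P1) = 0.37·0.889 + 0.63·0.365 = 0.32893 + 0.22995 = 0.55888
P(G|P2) = 0.82·0.903 + 0.18·0.498 = 0.74046 + 0.08964 = 0.8301
P(G|P3) = 0.94·0.549 + 0.06·0.686 = 0.51606 + 0.04116 = 0.55722
Then overall,
P(G) = 0.26·0.55888 + 0.26·0.8301 + 0.48·0.55722
      = 0.1453088 + 0.215826 + 0.2674656 = 0.6286004

0.6286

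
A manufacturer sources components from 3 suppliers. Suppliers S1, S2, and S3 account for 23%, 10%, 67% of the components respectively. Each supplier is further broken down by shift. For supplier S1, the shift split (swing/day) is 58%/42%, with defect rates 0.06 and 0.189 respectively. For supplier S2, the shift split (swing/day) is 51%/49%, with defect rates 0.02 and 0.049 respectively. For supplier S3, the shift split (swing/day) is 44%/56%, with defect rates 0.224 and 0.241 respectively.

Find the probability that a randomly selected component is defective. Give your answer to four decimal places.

P(D) ≈ 0.1861

P(D|S1) = 0.58·0.06 + 0.42·0.189 = 0.0348 + 0.07938 = 0.11418
P(D|S2) = 0.51·0.02 + 0.49·0.049 = 0.0102 + 0.02401 = 0.03421
P(D|S3) = 0.44·0.224 + 0.56·0.241 = 0.09856 + 0.13496 = 0.23352
Then overall,
P(D) = 0.23·0.11418 + 0.1·0.03421 + 0.67·0.23352
      = 0.0262614 + 0.003421 + 0.1564584 = 0.1861408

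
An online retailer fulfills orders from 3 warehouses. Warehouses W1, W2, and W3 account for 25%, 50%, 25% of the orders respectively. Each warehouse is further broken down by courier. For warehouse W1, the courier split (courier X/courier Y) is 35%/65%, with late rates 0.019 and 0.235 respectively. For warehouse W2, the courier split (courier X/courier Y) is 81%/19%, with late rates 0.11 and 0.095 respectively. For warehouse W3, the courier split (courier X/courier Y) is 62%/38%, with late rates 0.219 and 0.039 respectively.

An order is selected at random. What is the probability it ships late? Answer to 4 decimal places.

P(L|W1) = 0.35·0.019 + 0.65·0.235 = 0.00665 + 0.15275 = 0.1594
P(L|W2) = 0.81·0.11 + 0.19·0.095 = 0.0891 + 0.01805 = 0.10715
P(L|W3) = 0.62·0.219 + 0.38·0.039 = 0.13578 + 0.01482 = 0.1506
By total probability over the outer partition,
P(L) = 0.25·0.1594 + 0.5·0.10715 + 0.25·0.1506
      = 0.03985 + 0.053575 + 0.03765 = 0.131075

P(L) ≈ 0.1311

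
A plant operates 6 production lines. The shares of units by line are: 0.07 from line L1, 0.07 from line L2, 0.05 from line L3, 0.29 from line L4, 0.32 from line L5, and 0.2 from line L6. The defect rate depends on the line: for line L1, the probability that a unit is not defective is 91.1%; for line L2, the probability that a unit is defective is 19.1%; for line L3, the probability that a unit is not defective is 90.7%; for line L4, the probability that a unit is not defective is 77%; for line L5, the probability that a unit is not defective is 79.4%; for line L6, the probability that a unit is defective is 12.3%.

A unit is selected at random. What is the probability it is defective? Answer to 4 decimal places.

P(D|L1) = 1 − 0.911 = 0.089.
P(D|L3) = 1 − 0.907 = 0.093.
P(D|L4) = 1 − 0.77 = 0.23.
P(D|L5) = 1 − 0.794 = 0.206.
P(D) = P(D|L1)·P(L1) + P(D|L2)·P(L2) + P(D|L3)·P(L3) + P(D|L4)·P(L4) + P(D|L5)·P(L5) + P(D|L6)·P(L6)
      = 0.089·0.07 + 0.191·0.07 + 0.093·0.05 + 0.23·0.29 + 0.206·0.32 + 0.123·0.2
      = 0.00623 + 0.01337 + 0.00465 + 0.0667 + 0.06592 + 0.0246 = 0.18147

0.1815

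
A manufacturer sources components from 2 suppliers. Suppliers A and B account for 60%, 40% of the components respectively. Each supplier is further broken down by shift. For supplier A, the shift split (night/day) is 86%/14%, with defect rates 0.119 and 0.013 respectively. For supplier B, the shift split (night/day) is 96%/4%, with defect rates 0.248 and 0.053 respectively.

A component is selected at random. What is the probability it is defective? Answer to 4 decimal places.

0.1586

P(D|A) = 0.86·0.119 + 0.14·0.013 = 0.10234 + 0.00182 = 0.10416
P(D|B) = 0.96·0.248 + 0.04·0.053 = 0.23808 + 0.00212 = 0.2402
By total probability over the outer partition,
P(D) = 0.6·0.10416 + 0.4·0.2402
      = 0.062496 + 0.09608 = 0.158576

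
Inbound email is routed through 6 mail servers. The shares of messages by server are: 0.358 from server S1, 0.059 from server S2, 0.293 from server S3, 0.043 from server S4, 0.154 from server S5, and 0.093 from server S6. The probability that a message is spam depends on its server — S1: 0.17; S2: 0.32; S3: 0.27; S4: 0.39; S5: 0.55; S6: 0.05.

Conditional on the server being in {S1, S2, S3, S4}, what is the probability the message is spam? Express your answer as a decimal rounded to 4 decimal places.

P(S|J) ≈ 0.2332

Let J = {S1, S2, S3, S4}.
P(J) = 0.358 + 0.059 + 0.293 + 0.043 = 0.753.
P(S ∩ J) = 0.17·0.358 + 0.32·0.059 + 0.27·0.293 + 0.39·0.043 = 0.06086 + 0.01888 + 0.07911 + 0.01677 = 0.17562.
P(S | J) = 0.17562 / 0.753 = 0.233227…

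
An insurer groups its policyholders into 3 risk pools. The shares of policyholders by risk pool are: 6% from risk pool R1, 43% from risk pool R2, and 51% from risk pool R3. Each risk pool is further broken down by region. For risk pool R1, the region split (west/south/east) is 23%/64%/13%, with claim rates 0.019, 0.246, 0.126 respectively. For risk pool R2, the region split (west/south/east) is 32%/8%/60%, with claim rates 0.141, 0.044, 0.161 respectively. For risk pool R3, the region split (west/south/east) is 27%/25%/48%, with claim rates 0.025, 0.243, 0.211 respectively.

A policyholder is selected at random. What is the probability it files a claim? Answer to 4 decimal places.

P(C|R1) = 0.23·0.019 + 0.64·0.246 + 0.13·0.126 = 0.00437 + 0.15744 + 0.01638 = 0.17819
P(C|R2) = 0.32·0.141 + 0.08·0.044 + 0.6·0.161 = 0.04512 + 0.00352 + 0.0966 = 0.14524
P(C|R3) = 0.27·0.025 + 0.25·0.243 + 0.48·0.211 = 0.00675 + 0.06075 + 0.10128 = 0.16878
Then overall,
P(C) = 0.06·0.17819 + 0.43·0.14524 + 0.51·0.16878
      = 0.0106914 + 0.0624532 + 0.0860778 = 0.1592224

P(C) ≈ 0.1592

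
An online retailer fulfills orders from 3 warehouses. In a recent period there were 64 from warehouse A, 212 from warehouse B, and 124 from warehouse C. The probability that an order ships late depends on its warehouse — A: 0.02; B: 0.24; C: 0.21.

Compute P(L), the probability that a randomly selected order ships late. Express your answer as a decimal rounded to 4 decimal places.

0.1955

Total: 64 + 212 + 124 = 400.
P(A) = 64/400 = 0.16. P(B) = 212/400 = 0.53. P(C) = 124/400 = 0.31.
P(L) = P(L|A)·P(A) + P(L|B)·P(B) + P(L|C)·P(C)
      = 0.02·0.16 + 0.24·0.53 + 0.21·0.31
      = 0.0032 + 0.1272 + 0.0651 = 0.1955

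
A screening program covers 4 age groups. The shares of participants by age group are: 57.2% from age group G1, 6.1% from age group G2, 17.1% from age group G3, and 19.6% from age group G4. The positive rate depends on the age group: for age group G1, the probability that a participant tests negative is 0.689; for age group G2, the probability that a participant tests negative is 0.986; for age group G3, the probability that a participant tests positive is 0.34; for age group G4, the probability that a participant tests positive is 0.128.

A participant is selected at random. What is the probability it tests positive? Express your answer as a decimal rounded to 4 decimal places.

P(T|G1) = 1 − 0.689 = 0.311.
P(T|G2) = 1 − 0.986 = 0.014.
P(T) = P(T|G1)·P(G1) + P(T|G2)·P(G2) + P(T|G3)·P(G3) + P(T|G4)·P(G4)
      = 0.311·0.572 + 0.014·0.061 + 0.34·0.171 + 0.128·0.196
      = 0.177892 + 0.000854 + 0.05814 + 0.025088 = 0.261974

P(T) ≈ 0.2620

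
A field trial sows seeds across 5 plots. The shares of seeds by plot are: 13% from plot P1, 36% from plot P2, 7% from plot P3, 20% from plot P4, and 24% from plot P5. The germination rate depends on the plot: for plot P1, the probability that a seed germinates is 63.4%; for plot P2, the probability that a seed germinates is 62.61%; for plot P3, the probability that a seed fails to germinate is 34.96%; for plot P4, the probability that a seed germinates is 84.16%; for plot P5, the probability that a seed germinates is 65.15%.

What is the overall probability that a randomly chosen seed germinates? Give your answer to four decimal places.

P(G|P3) = 1 − 0.3496 = 0.6504.
P(G) = P(G|P1)·P(P1) + P(G|P2)·P(P2) + P(G|P3)·P(P3) + P(G|P4)·P(P4) + P(G|P5)·P(P5)
      = 0.634·0.13 + 0.6261·0.36 + 0.6504·0.07 + 0.8416·0.2 + 0.6515·0.24
      = 0.08242 + 0.225396 + 0.045528 + 0.16832 + 0.15636 = 0.678024

P(G) ≈ 0.6780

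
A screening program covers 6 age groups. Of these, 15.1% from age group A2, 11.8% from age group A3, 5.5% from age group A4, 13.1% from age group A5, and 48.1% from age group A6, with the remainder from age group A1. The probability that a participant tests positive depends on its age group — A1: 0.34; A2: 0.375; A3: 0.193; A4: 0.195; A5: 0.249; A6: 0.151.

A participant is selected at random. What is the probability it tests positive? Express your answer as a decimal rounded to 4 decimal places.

P(A1) = 1 − (0.151 + 0.118 + 0.055 + 0.131 + 0.481) = 0.064.
By the law of total probability,
P(T) = P(T|A1)·P(A1) + P(T|A2)·P(A2) + P(T|A3)·P(A3) + P(T|A4)·P(A4) + P(T|A5)·P(A5) + P(T|A6)·P(A6)
      = 0.34·0.064 + 0.375·0.151 + 0.193·0.118 + 0.195·0.055 + 0.249·0.131 + 0.151·0.481
      = 0.02176 + 0.056625 + 0.022774 + 0.010725 + 0.032619 + 0.072631 = 0.217134

P(T) ≈ 0.2171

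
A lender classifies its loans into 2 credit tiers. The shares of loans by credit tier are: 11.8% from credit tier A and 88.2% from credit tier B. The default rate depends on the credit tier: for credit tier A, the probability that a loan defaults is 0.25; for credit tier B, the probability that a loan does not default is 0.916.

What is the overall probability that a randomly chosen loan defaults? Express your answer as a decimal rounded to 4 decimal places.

P(D|B) = 1 − 0.916 = 0.084.
P(D) = P(D|A)·P(A) + P(D|B)·P(B)
      = 0.25·0.118 + 0.084·0.882
      = 0.0295 + 0.074088 = 0.103588

P(D) ≈ 0.1036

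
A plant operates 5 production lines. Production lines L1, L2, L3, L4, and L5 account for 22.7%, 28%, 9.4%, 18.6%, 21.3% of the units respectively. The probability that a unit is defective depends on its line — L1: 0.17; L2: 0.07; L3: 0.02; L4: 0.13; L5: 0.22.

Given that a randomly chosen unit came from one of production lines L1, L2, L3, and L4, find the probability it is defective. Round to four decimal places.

Let S = {L1, L2, L3, L4}.
P(S) = 0.227 + 0.28 + 0.094 + 0.186 = 0.787.
P(D ∩ S) = 0.17·0.227 + 0.07·0.28 + 0.02·0.094 + 0.13·0.186 = 0.03859 + 0.0196 + 0.00188 + 0.02418 = 0.08425.
P(D | S) = 0.08425 / 0.787 = 0.107052…

0.1071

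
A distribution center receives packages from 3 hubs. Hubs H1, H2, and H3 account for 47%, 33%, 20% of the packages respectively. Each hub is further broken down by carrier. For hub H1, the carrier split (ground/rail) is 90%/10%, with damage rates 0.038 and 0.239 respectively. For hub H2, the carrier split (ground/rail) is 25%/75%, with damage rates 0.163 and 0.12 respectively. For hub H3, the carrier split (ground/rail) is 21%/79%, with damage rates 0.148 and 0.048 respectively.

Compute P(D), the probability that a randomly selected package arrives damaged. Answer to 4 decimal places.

P(D|H1) = 0.9·0.038 + 0.1·0.239 = 0.0342 + 0.0239 = 0.0581
P(D|H2) = 0.25·0.163 + 0.75·0.12 = 0.04075 + 0.09 = 0.13075
P(D|H3) = 0.21·0.148 + 0.79·0.048 = 0.03108 + 0.03792 = 0.069
Then overall,
P(D) = 0.47·0.0581 + 0.33·0.13075 + 0.2·0.069
      = 0.027307 + 0.0431475 + 0.0138 = 0.0842545

P(D) ≈ 0.0843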